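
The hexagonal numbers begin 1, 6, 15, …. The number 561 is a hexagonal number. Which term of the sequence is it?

Set n(2n−1) = 561, giving 2n² − n − 561 = 0.
The discriminant is 1 + 8·561 = 4489, and √4489 = 67.
So n = (1 + 67) / 4 = 68/4 = 17.

17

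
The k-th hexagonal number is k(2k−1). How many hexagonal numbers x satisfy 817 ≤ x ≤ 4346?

The n-th hexagonal number is n(2n−1).
Smallest index with value ≥ 817: n = 21 (giving 861).
Largest index with value ≤ 4346: n = 46 (giving 4186).
Indices 21 through 46: 26 terms.

26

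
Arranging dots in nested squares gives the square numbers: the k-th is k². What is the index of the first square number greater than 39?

7

Solve n² > 39 for integer n.
The largest n with value ≤ 39 is 6 (since 36 ≤ 39 < 49), so the first above is n = 7, value 49.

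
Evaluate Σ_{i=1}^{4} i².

Σ_{i=1}^{4} i² = 4·5·9/6 = 30.

30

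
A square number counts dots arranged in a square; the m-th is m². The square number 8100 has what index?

90

We need n² = 8100, so n = √8100 = 90.
Check: 90² = 8100. ✓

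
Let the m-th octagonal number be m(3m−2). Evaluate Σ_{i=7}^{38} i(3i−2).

Σ i(3i−2) = 3Σi² − 2Σi over i = 7..38.
Σi = 741 − 21 = 720 and Σi² = 19019 − 91 = 18928.
3·18928 − 2·720 = 55344.

55344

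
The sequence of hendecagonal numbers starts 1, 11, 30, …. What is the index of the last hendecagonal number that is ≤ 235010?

Solve n(9n−7)/2 ≤ 235010 for integer n.
n = 228 gives 233130 ≤ 235010, while n = 229 gives 235183 > 235010; so the answer is index 228.

228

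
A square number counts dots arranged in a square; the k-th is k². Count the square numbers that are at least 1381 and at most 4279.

28

The n-th square number is n².
Smallest index with value ≥ 1381: n = 38 (giving 1444).
Largest index with value ≤ 4279: n = 65 (giving 4225).
Indices 38 through 65: 28 terms.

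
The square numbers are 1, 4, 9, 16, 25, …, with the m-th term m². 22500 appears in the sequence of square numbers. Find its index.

150

We need n² = 22500, so n = √22500 = 150.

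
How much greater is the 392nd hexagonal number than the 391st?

1565

Consecutive hexagonal numbers differ by 4n − 3: here 4·392 − 3 = 1565.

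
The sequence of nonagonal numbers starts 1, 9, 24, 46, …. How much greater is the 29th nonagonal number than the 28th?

197

Consecutive nonagonal numbers differ by 7n − 6: here 7·29 − 6 = 197.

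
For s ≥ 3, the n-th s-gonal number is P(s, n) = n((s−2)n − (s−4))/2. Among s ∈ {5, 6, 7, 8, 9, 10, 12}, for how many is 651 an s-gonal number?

s = 5: P(5, 21) = 651. ✓
s = 6: P(6, 18) = 630 and P(6, 19) = 703; 651 is not s-gonal.
s = 7: P(7, 16) = 616 and P(7, 17) = 697; 651 is not s-gonal.
s = 8: P(8, 15) = 645 and P(8, 16) = 736; 651 is not s-gonal.
s = 9: P(9, 14) = 651. ✓
s = 10: P(10, 13) = 637 and P(10, 14) = 742; 651 is not s-gonal.
s = 12: P(12, 11) = 561 and P(12, 12) = 672; 651 is not s-gonal.
Hits: s ∈ {5, 9} → 2.

2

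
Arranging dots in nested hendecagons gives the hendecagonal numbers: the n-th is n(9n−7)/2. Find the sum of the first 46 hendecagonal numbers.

Σ i(9i−7)/2 = (9Σi² − 7Σi) / 2 over i = 1..46.
Σi = 1081 and Σi² = 33511.
(9·33511 − 7·1081) / 2 = 294032/2 = 147016.

147016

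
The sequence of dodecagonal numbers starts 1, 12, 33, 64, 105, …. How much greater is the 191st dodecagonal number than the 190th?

Consecutive dodecagonal numbers differ by 10n − 9: here 10·191 − 9 = 1901.

1901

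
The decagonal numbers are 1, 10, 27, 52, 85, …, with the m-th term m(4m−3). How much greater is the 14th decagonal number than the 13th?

Consecutive decagonal numbers differ by 8n − 7: here 8·14 − 7 = 105.

105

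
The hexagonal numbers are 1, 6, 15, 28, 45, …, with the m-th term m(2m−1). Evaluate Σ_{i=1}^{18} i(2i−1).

4047

Σ i(2i−1) = 2Σi² − Σi over i = 1..18.
Σi = 171 and Σi² = 2109.
2·2109 − 1·171 = 4047.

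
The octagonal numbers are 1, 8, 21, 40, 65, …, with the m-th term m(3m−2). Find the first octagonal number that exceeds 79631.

80360

Solve n(3n−2) > 79631 for integer n.
The largest n with value ≤ 79631 is 163 (since 79381 ≤ 79631 < 80360), so the first above is n = 164, value 80360.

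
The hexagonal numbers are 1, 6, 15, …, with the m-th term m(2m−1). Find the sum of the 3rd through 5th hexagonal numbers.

88

Σ i(2i−1) = 2Σi² − Σi over i = 3..5.
Σi = 15 − 3 = 12 and Σi² = 55 − 5 = 50.
2·50 − 1·12 = 88.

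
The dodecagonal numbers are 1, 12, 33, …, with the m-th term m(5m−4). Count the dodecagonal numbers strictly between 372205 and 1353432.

247

The n-th dodecagonal number is n(5n−4).
Smallest index with value > 372205: n = 274 (giving 374284).
Largest index with value < 1353432: n = 520 (giving 1349920).
Indices 274 through 520: 247 terms.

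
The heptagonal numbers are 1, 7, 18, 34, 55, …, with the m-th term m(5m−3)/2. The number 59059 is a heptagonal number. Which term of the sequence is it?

154

Set n(5n−3)/2 = 59059, giving 5n² − 3n − 118118 = 0.
The discriminant is 9 + 40·59059 = 2362369, and √2362369 = 1537.
So n = (3 + 1537) / 10 = 1540/10 = 154.
Check: 154·(5·154 − 3)/2 = 59059. ✓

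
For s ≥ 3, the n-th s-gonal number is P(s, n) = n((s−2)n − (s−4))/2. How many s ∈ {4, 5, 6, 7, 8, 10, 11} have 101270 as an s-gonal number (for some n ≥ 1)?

s = 4: P(4, 318) = 101124 and P(4, 319) = 101761; 101270 is not s-gonal.
s = 5: P(5, 260) = 101270. ✓
s = 6: P(6, 225) = 101025 and P(6, 226) = 101926; 101270 is not s-gonal.
s = 7: P(7, 201) = 100701 and P(7, 202) = 101707; 101270 is not s-gonal.
s = 8: P(8, 184) = 101200 and P(8, 185) = 102305; 101270 is not s-gonal.
s = 10: P(10, 159) = 100647 and P(10, 160) = 101920; 101270 is not s-gonal.
s = 11: P(11, 150) = 100725 and P(11, 151) = 102076; 101270 is not s-gonal.
Hits: s ∈ {5} → 1.

1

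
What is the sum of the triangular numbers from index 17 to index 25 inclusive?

2109

Σ i(i+1)/2 = (Σi² + Σi) / 2 over i = 17..25.
Σi = 325 − 136 = 189 and Σi² = 5525 − 1496 = 4029.
(1·4029 + 1·189) / 2 = 4218/2 = 2109.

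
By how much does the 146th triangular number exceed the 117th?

3828

146·147/2 = 10731 and 117·118/2 = 6903.
Difference: 10731 − 6903 = 3828.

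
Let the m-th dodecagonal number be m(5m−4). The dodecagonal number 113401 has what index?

151

Set n(5n−4) = 113401, giving 5n² − 4n − 113401 = 0.
The discriminant is 16 + 20·113401 = 2268036, and √2268036 = 1506.
So n = (4 + 1506) / 10 = 1510/10 = 151.
Check: 151·(5·151 − 4) = 113401. ✓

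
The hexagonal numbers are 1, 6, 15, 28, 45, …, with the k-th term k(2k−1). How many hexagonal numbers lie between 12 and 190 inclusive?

8

The n-th hexagonal number is n(2n−1).
Smallest index with value ≥ 12: n = 3 (giving 15).
Largest index with value ≤ 190: n = 10 (giving 190).
Indices 3 through 10: 8 terms.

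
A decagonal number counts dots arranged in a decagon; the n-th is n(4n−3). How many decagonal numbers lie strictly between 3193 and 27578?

55

The n-th decagonal number is n(4n−3).
Smallest index with value > 3193: n = 29 (giving 3277).
Largest index with value < 27578: n = 83 (giving 27307).
Indices 29 through 83: 55 terms.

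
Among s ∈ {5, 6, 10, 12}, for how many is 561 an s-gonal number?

s = 5: P(5, 19) = 532 and P(5, 20) = 590; 561 is not s-gonal.
s = 6: P(6, 17) = 561. ✓
s = 10: P(10, 12) = 540 and P(10, 13) = 637; 561 is not s-gonal.
s = 12: P(12, 11) = 561. ✓
Hits: s ∈ {6, 12} → 2.

2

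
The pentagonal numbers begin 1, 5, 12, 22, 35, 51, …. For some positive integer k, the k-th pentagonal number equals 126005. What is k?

Set n(3n−1)/2 = 126005, giving 3n² − n − 252010 = 0.
The discriminant is 1 + 24·126005 = 3024121, and √3024121 = 1739.
So n = (1 + 1739) / 6 = 1740/6 = 290.
Check: 290·(3·290 − 1)/2 = 126005. ✓

290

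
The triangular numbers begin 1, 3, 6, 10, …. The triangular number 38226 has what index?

Set n(n+1)/2 = 38226, giving n² + n − 76452 = 0.
The discriminant is 1 + 8·38226 = 305809, and √305809 = 553.
So n = (-1 + 553) / 2 = 552/2 = 276.

276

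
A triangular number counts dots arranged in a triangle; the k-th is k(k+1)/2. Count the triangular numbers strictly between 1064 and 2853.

30

The n-th triangular number is n(n+1)/2.
Smallest index with value > 1064: n = 46 (giving 1081).
Largest index with value < 2853: n = 75 (giving 2850).
Indices 46 through 75: 30 terms.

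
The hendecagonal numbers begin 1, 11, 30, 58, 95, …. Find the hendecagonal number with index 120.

64380

The 120th hendecagonal number is n(9n−7)/2 with n = 120.
120·(9·120 − 7)/2 = 120·1073/2 = 64380.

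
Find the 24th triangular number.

The 24th triangular number is n(n+1)/2 with n = 24.
24·25/2 = 600/2 = 300.

300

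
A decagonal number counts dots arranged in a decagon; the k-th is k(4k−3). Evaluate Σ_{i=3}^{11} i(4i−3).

Σ i(4i−3) = 4Σi² − 3Σi over i = 3..11.
Σi = 66 − 3 = 63 and Σi² = 506 − 5 = 501.
4·501 − 3·63 = 1815.

1815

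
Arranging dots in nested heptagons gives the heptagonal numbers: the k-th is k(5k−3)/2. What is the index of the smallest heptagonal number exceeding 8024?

57

Solve n(5n−3)/2 > 8024 for integer n.
The largest n with value ≤ 8024 is 56 (since 7756 ≤ 8024 < 8037), so the first above is n = 57, value 8037.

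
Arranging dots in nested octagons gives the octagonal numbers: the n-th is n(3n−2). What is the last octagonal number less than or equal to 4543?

Solve n(3n−2) ≤ 4543 for integer n.
n = 39 gives 4485 ≤ 4543, while n = 40 gives 4720 > 4543; so the answer is 4485.

4485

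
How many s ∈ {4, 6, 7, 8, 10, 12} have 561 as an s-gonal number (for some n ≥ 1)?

2

s = 4: P(4, 23) = 529 and P(4, 24) = 576; 561 is not s-gonal.
s = 6: P(6, 17) = 561. ✓
s = 7: P(7, 15) = 540 and P(7, 16) = 616; 561 is not s-gonal.
s = 8: P(8, 14) = 560 and P(8, 15) = 645; 561 is not s-gonal.
s = 10: P(10, 12) = 540 and P(10, 13) = 637; 561 is not s-gonal.
s = 12: P(12, 11) = 561. ✓
Hits: s ∈ {6, 12} → 2.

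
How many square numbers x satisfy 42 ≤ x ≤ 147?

The n-th square number is n².
Smallest index with value ≥ 42: n = 7 (giving 49).
Largest index with value ≤ 147: n = 12 (giving 144).
Indices 7 through 12: 6 terms.

6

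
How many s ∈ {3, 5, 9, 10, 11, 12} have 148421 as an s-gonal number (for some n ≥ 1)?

s = 3: P(3, 544) = 148240 and P(3, 545) = 148785; 148421 is not s-gonal.
s = 5: P(5, 314) = 147737 and P(5, 315) = 148680; 148421 is not s-gonal.
s = 9: P(9, 206) = 148011 and P(9, 207) = 149454; 148421 is not s-gonal.
s = 10: P(10, 193) = 148417 and P(10, 194) = 149962; 148421 is not s-gonal.
s = 11: P(11, 182) = 148421. ✓
s = 12: P(12, 172) = 147232 and P(12, 173) = 148953; 148421 is not s-gonal.
Hits: s ∈ {11} → 1.

1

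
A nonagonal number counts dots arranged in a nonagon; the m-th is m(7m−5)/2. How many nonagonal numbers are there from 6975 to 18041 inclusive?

The n-th nonagonal number is n(7n−5)/2.
Smallest index with value ≥ 6975: n = 45 (giving 6975).
Largest index with value ≤ 18041: n = 72 (giving 17964).
Indices 45 through 72: 28 terms.

28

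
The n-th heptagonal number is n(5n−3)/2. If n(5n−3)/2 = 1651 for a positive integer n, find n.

26

Set n(5n−3)/2 = 1651, giving 5n² − 3n − 3302 = 0.
The discriminant is 9 + 40·1651 = 66049, and √66049 = 257.
So n = (3 + 257) / 10 = 260/10 = 26.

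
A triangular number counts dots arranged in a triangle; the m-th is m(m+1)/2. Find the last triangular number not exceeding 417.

406

Solve n(n+1)/2 ≤ 417 for integer n.
n = 28 gives 406 ≤ 417, while n = 29 gives 435 > 417; so the answer is 406.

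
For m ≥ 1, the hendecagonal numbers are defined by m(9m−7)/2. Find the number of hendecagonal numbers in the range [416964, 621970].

68

The n-th hendecagonal number is n(9n−7)/2.
Smallest index with value ≥ 416964: n = 305 (giving 417545).
Largest index with value ≤ 621970: n = 372 (giving 621426).
Indices 305 through 372: 68 terms.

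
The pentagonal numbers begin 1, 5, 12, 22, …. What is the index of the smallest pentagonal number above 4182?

Solve n(3n−1)/2 > 4182 for integer n.
The largest n with value ≤ 4182 is 52 (since 4030 ≤ 4182 < 4187), so the first above is n = 53, value 4187.

53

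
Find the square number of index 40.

40² = 1600.

1600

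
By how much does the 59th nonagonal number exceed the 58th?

407

Consecutive nonagonal numbers differ by 7n − 6: here 7·59 − 6 = 407.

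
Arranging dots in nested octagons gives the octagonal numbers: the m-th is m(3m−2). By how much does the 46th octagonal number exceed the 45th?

271

Consecutive octagonal numbers differ by 6n − 5: here 6·46 − 5 = 271.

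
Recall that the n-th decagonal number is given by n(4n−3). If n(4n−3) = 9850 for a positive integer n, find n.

50

Set n(4n−3) = 9850, giving 4n² − 3n − 9850 = 0.
So n = (3 + 397) / 8 = 400/8 = 50.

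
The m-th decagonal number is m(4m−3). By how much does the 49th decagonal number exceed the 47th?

49·(4·49 − 3) = 9457 and 47·(4·47 − 3) = 8695.
Difference: 9457 − 8695 = 762.

762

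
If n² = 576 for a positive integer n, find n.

24

We need n² = 576, so n = √576 = 24.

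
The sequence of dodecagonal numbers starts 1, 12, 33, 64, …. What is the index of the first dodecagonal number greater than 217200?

Solve n(5n−4) > 217200 for integer n.
The largest n with value ≤ 217200 is 208 (since 215488 ≤ 217200 < 217569), so the first above is n = 209, value 217569.

209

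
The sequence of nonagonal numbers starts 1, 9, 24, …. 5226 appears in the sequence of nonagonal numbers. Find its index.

39

Set n(7n−5)/2 = 5226, giving 7n² − 5n − 10452 = 0.
The discriminant is 25 + 56·5226 = 292681, and √292681 = 541.
So n = (5 + 541) / 14 = 546/14 = 39.
Check: 39·(7·39 − 5)/2 = 5226. ✓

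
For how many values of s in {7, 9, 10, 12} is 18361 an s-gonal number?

s = 7: P(7, 86) = 18361. ✓
s = 9: P(9, 72) = 17964 and P(9, 73) = 18469; 18361 is not s-gonal.
s = 10: P(10, 68) = 18292 and P(10, 69) = 18837; 18361 is not s-gonal.
s = 12: P(12, 61) = 18361. ✓
Hits: s ∈ {7, 12} → 2.

2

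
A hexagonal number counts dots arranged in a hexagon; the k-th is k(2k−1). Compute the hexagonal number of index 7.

The 7th hexagonal number is n(2n−1) with n = 7.
7·(2·7 − 1) = 7·13 = 91.

91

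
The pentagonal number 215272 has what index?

379

Set n(3n−1)/2 = 215272, giving 3n² − n − 430544 = 0.
The discriminant is 1 + 24·215272 = 5166529, and √5166529 = 2273.
So n = (1 + 2273) / 6 = 2274/6 = 379.
Check: 379·(3·379 − 1)/2 = 215272. ✓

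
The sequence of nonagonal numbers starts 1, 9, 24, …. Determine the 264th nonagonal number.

243276

The 264th nonagonal number is n(7n−5)/2 with n = 264.
264·(7·264 − 5)/2 = 264·1843/2 = 243276.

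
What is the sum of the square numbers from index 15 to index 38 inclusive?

Σ_{i=15}^{38} i² = 19019 − 1015 = 18004.

18004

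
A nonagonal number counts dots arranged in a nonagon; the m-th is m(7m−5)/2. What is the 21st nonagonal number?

1491

The 21st nonagonal number is n(7n−5)/2 with n = 21.
21·(7·21 − 5)/2 = 21·142/2 = 21·71 = 1491.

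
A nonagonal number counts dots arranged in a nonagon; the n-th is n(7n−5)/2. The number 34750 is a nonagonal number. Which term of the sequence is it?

100

Set n(7n−5)/2 = 34750, giving 7n² − 5n − 69500 = 0.
The discriminant is 25 + 56·34750 = 1946025, and √1946025 = 1395.
So n = (5 + 1395) / 14 = 1400/14 = 100.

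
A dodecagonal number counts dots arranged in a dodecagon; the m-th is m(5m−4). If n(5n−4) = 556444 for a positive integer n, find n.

334

Set n(5n−4) = 556444, giving 5n² − 4n − 556444 = 0.
The discriminant is 16 + 20·556444 = 11128896, and √11128896 = 3336.
So n = (4 + 3336) / 10 = 3340/10 = 334.
Check: 334·(5·334 − 4) = 556444. ✓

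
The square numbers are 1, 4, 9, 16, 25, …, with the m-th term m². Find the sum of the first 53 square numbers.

51039

Σ_{i=1}^{53} i² = 53·54·107/6 = 51039.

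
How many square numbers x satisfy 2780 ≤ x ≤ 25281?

107

The n-th square number is n².
Smallest index with value ≥ 2780: n = 53 (giving 2809).
Largest index with value ≤ 25281: n = 159 (giving 25281).
Indices 53 through 159: 107 terms.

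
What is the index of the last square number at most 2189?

Solve n² ≤ 2189 for integer n.
n = 46 gives 2116 ≤ 2189, while n = 47 gives 2209 > 2189; so the answer is index 46.

46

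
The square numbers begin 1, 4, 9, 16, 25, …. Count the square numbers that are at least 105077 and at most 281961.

207

The n-th square number is n².
Smallest index with value ≥ 105077: n = 325 (giving 105625).
Largest index with value ≤ 281961: n = 531 (giving 281961).
Indices 325 through 531: 207 terms.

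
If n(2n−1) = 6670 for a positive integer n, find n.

58

Set n(2n−1) = 6670, giving 2n² − n − 6670 = 0.
The discriminant is 1 + 8·6670 = 53361, and √53361 = 231.
So n = (1 + 231) / 4 = 232/4 = 58.
Check: 58·(2·58 − 1) = 6670. ✓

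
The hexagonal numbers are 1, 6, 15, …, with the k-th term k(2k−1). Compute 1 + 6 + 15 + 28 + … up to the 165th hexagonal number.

Σ i(2i−1) = 2Σi² − Σi over i = 1..165.
Σi = 13695 and Σi² = 1511015.
2·1511015 − 1·13695 = 3008335.

3008335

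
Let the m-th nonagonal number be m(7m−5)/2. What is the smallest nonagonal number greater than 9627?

Solve n(7n−5)/2 > 9627 for integer n.
The largest n with value ≤ 9627 is 52 (since 9334 ≤ 9627 < 9699), so the first above is n = 53, value 9699.

9699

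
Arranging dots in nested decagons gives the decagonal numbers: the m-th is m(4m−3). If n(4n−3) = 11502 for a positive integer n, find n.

Set n(4n−3) = 11502, giving 4n² − 3n − 11502 = 0.
The discriminant is 9 + 16·11502 = 184041, and √184041 = 429.
So n = (3 + 429) / 8 = 432/8 = 54.

54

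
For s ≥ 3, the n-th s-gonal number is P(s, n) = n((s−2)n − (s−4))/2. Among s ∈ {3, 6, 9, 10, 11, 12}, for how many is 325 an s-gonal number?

3

s = 3: P(3, 25) = 325. ✓
s = 6: P(6, 13) = 325. ✓
s = 9: P(9, 10) = 325. ✓
s = 10: P(10, 9) = 297 and P(10, 10) = 370; 325 is not s-gonal.
s = 11: P(11, 8) = 260 and P(11, 9) = 333; 325 is not s-gonal.
s = 12: P(12, 8) = 288 and P(12, 9) = 369; 325 is not s-gonal.
Hits: s ∈ {3, 6, 9} → 3.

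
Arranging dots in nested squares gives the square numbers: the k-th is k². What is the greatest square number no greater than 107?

Solve n² ≤ 107 for integer n.
n = 10 gives 100 ≤ 107, while n = 11 gives 121 > 107; so the answer is 100.

100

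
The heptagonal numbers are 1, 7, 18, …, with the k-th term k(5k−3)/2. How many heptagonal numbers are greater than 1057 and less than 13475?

53

The n-th heptagonal number is n(5n−3)/2.
Smallest index with value > 1057: n = 21 (giving 1071).
Largest index with value < 13475: n = 73 (giving 13213).
Indices 21 through 73: 53 terms.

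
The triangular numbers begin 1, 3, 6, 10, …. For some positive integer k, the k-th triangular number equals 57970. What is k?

340

Set n(n+1)/2 = 57970, giving n² + n − 115940 = 0.
So n = (-1 + 681) / 2 = 680/2 = 340.
Check: 340·341/2 = 57970. ✓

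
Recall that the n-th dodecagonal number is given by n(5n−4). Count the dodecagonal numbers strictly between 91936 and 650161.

224

The n-th dodecagonal number is n(5n−4).
Smallest index with value > 91936: n = 137 (giving 93297).
Largest index with value < 650161: n = 360 (giving 646560).
Indices 137 through 360: 224 terms.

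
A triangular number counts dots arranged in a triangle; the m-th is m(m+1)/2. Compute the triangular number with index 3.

The 3rd triangular number is n(n+1)/2 with n = 3.
3·4/2 = 12/2 = 6.

6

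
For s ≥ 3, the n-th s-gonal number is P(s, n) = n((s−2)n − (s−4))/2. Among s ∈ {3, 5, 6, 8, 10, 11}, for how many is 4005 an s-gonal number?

s = 3: P(3, 89) = 4005. ✓
s = 5: P(5, 51) = 3876 and P(5, 52) = 4030; 4005 is not s-gonal.
s = 6: P(6, 45) = 4005. ✓
s = 8: P(8, 36) = 3816 and P(8, 37) = 4033; 4005 is not s-gonal.
s = 10: P(10, 32) = 4000 and P(10, 33) = 4257; 4005 is not s-gonal.
s = 11: P(11, 30) = 3945 and P(11, 31) = 4216; 4005 is not s-gonal.
Hits: s ∈ {3, 6} → 2.

2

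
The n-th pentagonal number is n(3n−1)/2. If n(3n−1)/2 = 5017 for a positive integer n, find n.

58

Set n(3n−1)/2 = 5017, giving 3n² − n − 10034 = 0.
The discriminant is 1 + 24·5017 = 120409, and √120409 = 347.
So n = (1 + 347) / 6 = 348/6 = 58.
Check: 58·(3·58 − 1)/2 = 5017. ✓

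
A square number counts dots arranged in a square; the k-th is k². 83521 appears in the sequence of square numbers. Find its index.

We need n² = 83521, so n = √83521 = 289.
Check: 289² = 83521. ✓

289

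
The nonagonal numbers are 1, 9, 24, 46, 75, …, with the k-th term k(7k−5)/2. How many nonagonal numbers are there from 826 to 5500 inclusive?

The n-th nonagonal number is n(7n−5)/2.
Smallest index with value ≥ 826: n = 16 (giving 856).
Largest index with value ≤ 5500: n = 40 (giving 5500).
Indices 16 through 40: 25 terms.

25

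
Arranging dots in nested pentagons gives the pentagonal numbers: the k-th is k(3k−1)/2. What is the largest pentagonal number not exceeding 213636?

Solve n(3n−1)/2 ≤ 213636 for integer n.
n = 377 gives 213005 ≤ 213636, while n = 378 gives 214137 > 213636; so the answer is 213005.

213005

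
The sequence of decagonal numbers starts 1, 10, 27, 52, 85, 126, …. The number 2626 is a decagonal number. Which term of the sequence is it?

Set n(4n−3) = 2626, giving 4n² − 3n − 2626 = 0.
The discriminant is 9 + 16·2626 = 42025, and √42025 = 205.
So n = (3 + 205) / 8 = 208/8 = 26.
Check: 26·(4·26 − 3) = 2626. ✓

26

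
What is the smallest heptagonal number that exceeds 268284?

Solve n(5n−3)/2 > 268284 for integer n.
The largest n with value ≤ 268284 is 327 (since 266832 ≤ 268284 < 268468), so the first above is n = 328, value 268468.

268468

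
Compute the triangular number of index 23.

276

23·24/2 = 552/2 = 276.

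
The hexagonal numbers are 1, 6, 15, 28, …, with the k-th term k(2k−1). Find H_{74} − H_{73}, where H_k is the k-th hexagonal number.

Consecutive hexagonal numbers differ by 4n − 3: here 4·74 − 3 = 293.

293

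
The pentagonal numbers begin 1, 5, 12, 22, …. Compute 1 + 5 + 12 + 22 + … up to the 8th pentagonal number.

Σ i(3i−1)/2 = (3Σi² − Σi) / 2 over i = 1..8.
Σi = 36 and Σi² = 204.
(3·204 − 1·36) / 2 = 576/2 = 288.

288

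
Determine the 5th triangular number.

15

The 5th triangular number is n(n+1)/2 with n = 5.
5·6/2 = 30/2 = 15.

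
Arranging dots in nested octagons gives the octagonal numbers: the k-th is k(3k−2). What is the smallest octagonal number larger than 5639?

5720

Solve n(3n−2) > 5639 for integer n.
The largest n with value ≤ 5639 is 43 (since 5461 ≤ 5639 < 5720), so the first above is n = 44, value 5720.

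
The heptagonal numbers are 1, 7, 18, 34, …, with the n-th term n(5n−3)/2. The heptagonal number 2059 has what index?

29

Set n(5n−3)/2 = 2059, giving 5n² − 3n − 4118 = 0.
The discriminant is 9 + 40·2059 = 82369, and √82369 = 287.
So n = (3 + 287) / 10 = 290/10 = 29.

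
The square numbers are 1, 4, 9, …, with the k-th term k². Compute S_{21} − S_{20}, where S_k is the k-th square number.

n² − (n−1)² = 2n − 1, so 21² − 20² = 2·21 − 1 = 41.

41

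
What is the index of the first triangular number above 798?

40

Solve n(n+1)/2 > 798 for integer n.
The largest n with value ≤ 798 is 39 (since 780 ≤ 798 < 820), so the first above is n = 40, value 820.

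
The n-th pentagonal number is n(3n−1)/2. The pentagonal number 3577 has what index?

49

Set n(3n−1)/2 = 3577, giving 3n² − n − 7154 = 0.
So n = (1 + 293) / 6 = 294/6 = 49.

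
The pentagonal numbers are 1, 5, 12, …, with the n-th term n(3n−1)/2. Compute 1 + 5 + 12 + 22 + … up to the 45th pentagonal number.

46575

Σ i(3i−1)/2 = (3Σi² − Σi) / 2 over i = 1..45.
Σi = 1035 and Σi² = 31395.
(3·31395 − 1·1035) / 2 = 93150/2 = 46575.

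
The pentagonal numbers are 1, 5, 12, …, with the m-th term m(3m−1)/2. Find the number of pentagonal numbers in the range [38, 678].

16

The n-th pentagonal number is n(3n−1)/2.
Smallest index with value ≥ 38: n = 6 (giving 51).
Largest index with value ≤ 678: n = 21 (giving 651).
Indices 6 through 21: 16 terms.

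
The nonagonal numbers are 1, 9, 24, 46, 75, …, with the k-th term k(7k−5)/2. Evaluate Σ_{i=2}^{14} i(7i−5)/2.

3289

Σ i(7i−5)/2 = (7Σi² − 5Σi) / 2 over i = 2..14.
Σi = 105 − 1 = 104 and Σi² = 1015 − 1 = 1014.
(7·1014 − 5·104) / 2 = 6578/2 = 3289.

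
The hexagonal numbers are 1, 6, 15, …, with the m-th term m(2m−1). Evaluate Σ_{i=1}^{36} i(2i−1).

31746

Σ i(2i−1) = 2Σi² − Σi over i = 1..36.
Σi = 666 and Σi² = 16206.
2·16206 − 1·666 = 31746.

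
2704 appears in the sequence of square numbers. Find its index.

52

We need n² = 2704, so n = √2704 = 52.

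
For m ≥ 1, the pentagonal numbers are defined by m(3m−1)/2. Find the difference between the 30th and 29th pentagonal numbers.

88

Consecutive pentagonal numbers differ by 3n − 2: here 3·30 − 2 = 88.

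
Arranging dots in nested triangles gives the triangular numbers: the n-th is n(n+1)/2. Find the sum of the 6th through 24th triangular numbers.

Σ i(i+1)/2 = (Σi² + Σi) / 2 over i = 6..24.
Σi = 300 − 15 = 285 and Σi² = 4900 − 55 = 4845.
(1·4845 + 1·285) / 2 = 5130/2 = 2565.

2565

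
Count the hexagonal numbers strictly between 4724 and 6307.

8

The n-th hexagonal number is n(2n−1).
Smallest index with value > 4724: n = 49 (giving 4753).
Largest index with value < 6307: n = 56 (giving 6216).
Indices 49 through 56: 8 terms.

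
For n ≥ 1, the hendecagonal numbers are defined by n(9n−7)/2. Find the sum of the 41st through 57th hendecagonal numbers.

Σ i(9i−7)/2 = (9Σi² − 7Σi) / 2 over i = 41..57.
Σi = 1653 − 820 = 833 and Σi² = 63365 − 22140 = 41225.
(9·41225 − 7·833) / 2 = 365194/2 = 182597.

182597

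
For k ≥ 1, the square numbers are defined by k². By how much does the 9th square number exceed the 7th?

32

9² = 81 and 7² = 49.
Difference: 81 − 49 = 32.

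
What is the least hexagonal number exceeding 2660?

2701

Solve n(2n−1) > 2660 for integer n.
The largest n with value ≤ 2660 is 36 (since 2556 ≤ 2660 < 2701), so the first above is n = 37, value 2701.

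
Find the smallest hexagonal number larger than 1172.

Solve n(2n−1) > 1172 for integer n.
The largest n with value ≤ 1172 is 24 (since 1128 ≤ 1172 < 1225), so the first above is n = 25, value 1225.

1225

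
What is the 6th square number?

6² = 36.

36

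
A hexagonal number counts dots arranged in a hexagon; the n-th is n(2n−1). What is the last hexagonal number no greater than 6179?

Solve n(2n−1) ≤ 6179 for integer n.
n = 55 gives 5995 ≤ 6179, while n = 56 gives 6216 > 6179; so the answer is 5995.

5995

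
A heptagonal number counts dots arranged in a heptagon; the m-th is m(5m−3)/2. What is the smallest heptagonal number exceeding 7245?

Solve n(5n−3)/2 > 7245 for integer n.
The largest n with value ≤ 7245 is 54 (since 7209 ≤ 7245 < 7480), so the first above is n = 55, value 7480.

7480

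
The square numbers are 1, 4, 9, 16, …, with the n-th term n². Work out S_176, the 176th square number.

30976

The 176th square number is n² with n = 176.
176² = 30976.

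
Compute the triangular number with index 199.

19900

The 199th triangular number is n(n+1)/2 with n = 199.
199·200/2 = 39800/2 = 19900.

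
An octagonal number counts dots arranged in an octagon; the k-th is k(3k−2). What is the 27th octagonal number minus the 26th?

Consecutive octagonal numbers differ by 6n − 5: here 6·27 − 5 = 157.

157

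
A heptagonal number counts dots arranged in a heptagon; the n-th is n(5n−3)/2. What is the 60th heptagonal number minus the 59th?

Consecutive heptagonal numbers differ by 5n − 4: here 5·60 − 4 = 296.

296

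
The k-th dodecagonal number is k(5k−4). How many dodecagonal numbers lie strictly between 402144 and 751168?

The n-th dodecagonal number is n(5n−4).
Smallest index with value > 402144: n = 285 (giving 404985).
Largest index with value < 751168: n = 387 (giving 747297).
Indices 285 through 387: 103 terms.

103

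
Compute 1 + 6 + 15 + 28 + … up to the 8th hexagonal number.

Σ i(2i−1) = 2Σi² − Σi over i = 1..8.
Σi = 36 and Σi² = 204.
2·204 − 1·36 = 372.

372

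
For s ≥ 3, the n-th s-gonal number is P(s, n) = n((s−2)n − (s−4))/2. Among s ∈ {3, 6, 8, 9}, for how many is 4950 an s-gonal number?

s = 3: P(3, 99) = 4950. ✓
s = 6: P(6, 50) = 4950. ✓
s = 8: P(8, 40) = 4720 and P(8, 41) = 4961; 4950 is not s-gonal.
s = 9: P(9, 37) = 4699 and P(9, 38) = 4959; 4950 is not s-gonal.
Hits: s ∈ {3, 6} → 2.

2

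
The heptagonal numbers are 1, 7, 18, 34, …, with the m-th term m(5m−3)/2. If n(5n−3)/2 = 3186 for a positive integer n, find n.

Set n(5n−3)/2 = 3186, giving 5n² − 3n − 6372 = 0.
The discriminant is 9 + 40·3186 = 127449, and √127449 = 357.
So n = (3 + 357) / 10 = 360/10 = 36.
Check: 36·(5·36 − 3)/2 = 3186. ✓

36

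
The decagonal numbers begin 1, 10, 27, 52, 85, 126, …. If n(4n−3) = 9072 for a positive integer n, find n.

Set n(4n−3) = 9072, giving 4n² − 3n − 9072 = 0.
The discriminant is 9 + 16·9072 = 145161, and √145161 = 381.
So n = (3 + 381) / 8 = 384/8 = 48.

48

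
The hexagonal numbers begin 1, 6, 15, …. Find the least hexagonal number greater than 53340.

Solve n(2n−1) > 53340 for integer n.
The largest n with value ≤ 53340 is 163 (since 52975 ≤ 53340 < 53628), so the first above is n = 164, value 53628.

53628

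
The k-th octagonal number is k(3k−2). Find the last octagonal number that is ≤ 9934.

9633

Solve n(3n−2) ≤ 9934 for integer n.
n = 57 gives 9633 ≤ 9934, while n = 58 gives 9976 > 9934; so the answer is 9633.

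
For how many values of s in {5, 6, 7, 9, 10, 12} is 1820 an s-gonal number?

s = 5: P(5, 35) = 1820. ✓
s = 6: P(6, 30) = 1770 and P(6, 31) = 1891; 1820 is not s-gonal.
s = 7: P(7, 27) = 1782 and P(7, 28) = 1918; 1820 is not s-gonal.
s = 9: P(9, 23) = 1794 and P(9, 24) = 1956; 1820 is not s-gonal.
s = 10: P(10, 21) = 1701 and P(10, 22) = 1870; 1820 is not s-gonal.
s = 12: P(12, 19) = 1729 and P(12, 20) = 1920; 1820 is not s-gonal.
Hits: s ∈ {5} → 1.

1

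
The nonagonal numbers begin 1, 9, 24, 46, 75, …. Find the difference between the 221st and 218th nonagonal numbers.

4602

221·(7·221 − 5)/2 = 170391 and 218·(7·218 − 5)/2 = 165789.
Difference: 170391 − 165789 = 4602.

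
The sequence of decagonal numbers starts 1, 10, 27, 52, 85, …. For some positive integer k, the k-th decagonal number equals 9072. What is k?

48

Set n(4n−3) = 9072, giving 4n² − 3n − 9072 = 0.
The discriminant is 9 + 16·9072 = 145161, and √145161 = 381.
So n = (3 + 381) / 8 = 384/8 = 48.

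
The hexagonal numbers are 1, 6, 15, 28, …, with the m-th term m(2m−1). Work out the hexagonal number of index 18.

630

The 18th hexagonal number is n(2n−1) with n = 18.
18·(2·18 − 1) = 18·35 = 630.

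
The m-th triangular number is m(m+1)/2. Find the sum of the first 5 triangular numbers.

35

Σ i(i+1)/2 = (Σi² + Σi) / 2 over i = 1..5.
Σi = 15 and Σi² = 55.
(1·55 + 1·15) / 2 = 70/2 = 35.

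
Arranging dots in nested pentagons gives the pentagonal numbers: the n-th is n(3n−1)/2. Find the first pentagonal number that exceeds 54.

70

Solve n(3n−1)/2 > 54 for integer n.
The largest n with value ≤ 54 is 6 (since 51 ≤ 54 < 70), so the first above is n = 7, value 70.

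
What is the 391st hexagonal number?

391·(2·391 − 1) = 391·781 = 305371.

305371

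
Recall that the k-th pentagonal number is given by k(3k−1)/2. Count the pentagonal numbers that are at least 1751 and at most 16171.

The n-th pentagonal number is n(3n−1)/2.
Smallest index with value ≥ 1751: n = 35 (giving 1820).
Largest index with value ≤ 16171: n = 103 (giving 15862).
Indices 35 through 103: 69 terms.

69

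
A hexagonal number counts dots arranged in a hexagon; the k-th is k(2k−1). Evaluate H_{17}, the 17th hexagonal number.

The 17th hexagonal number is n(2n−1) with n = 17.
17·(2·17 − 1) = 17·33 = 561.

561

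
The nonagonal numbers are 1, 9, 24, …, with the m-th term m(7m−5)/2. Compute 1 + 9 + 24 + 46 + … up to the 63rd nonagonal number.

293664

Σ i(7i−5)/2 = (7Σi² − 5Σi) / 2 over i = 1..63.
Σi = 2016 and Σi² = 85344.
(7·85344 − 5·2016) / 2 = 587328/2 = 293664.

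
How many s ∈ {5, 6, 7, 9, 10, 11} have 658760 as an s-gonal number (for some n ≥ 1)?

s = 5: P(5, 662) = 657035 and P(5, 663) = 659022; 658760 is not s-gonal.
s = 6: P(6, 574) = 658378 and P(6, 575) = 660675; 658760 is not s-gonal.
s = 7: P(7, 513) = 657153 and P(7, 514) = 659719; 658760 is not s-gonal.
s = 9: P(9, 434) = 658161 and P(9, 435) = 661200; 658760 is not s-gonal.
s = 10: P(10, 406) = 658126 and P(10, 407) = 661375; 658760 is not s-gonal.
s = 11: P(11, 383) = 658760. ✓
Hits: s ∈ {11} → 1.

1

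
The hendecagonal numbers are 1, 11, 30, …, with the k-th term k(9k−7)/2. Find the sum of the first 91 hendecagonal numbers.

1134406

Σ i(9i−7)/2 = (9Σi² − 7Σi) / 2 over i = 1..91.
Σi = 4186 and Σi² = 255346.
(9·255346 − 7·4186) / 2 = 2268812/2 = 1134406.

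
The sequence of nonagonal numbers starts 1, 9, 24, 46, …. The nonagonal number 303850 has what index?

295

Set n(7n−5)/2 = 303850, giving 7n² − 5n − 607700 = 0.
So n = (5 + 4125) / 14 = 4130/14 = 295.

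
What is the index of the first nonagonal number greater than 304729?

296

Solve n(7n−5)/2 > 304729 for integer n.
The largest n with value ≤ 304729 is 295 (since 303850 ≤ 304729 < 305916), so the first above is n = 296, value 305916.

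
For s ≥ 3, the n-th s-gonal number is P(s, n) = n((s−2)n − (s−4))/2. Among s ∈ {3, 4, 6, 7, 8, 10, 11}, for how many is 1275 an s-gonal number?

1

s = 3: P(3, 50) = 1275. ✓
s = 4: P(4, 35) = 1225 and P(4, 36) = 1296; 1275 is not s-gonal.
s = 6: P(6, 25) = 1225 and P(6, 26) = 1326; 1275 is not s-gonal.
s = 7: P(7, 22) = 1177 and P(7, 23) = 1288; 1275 is not s-gonal.
s = 8: P(8, 20) = 1160 and P(8, 21) = 1281; 1275 is not s-gonal.
s = 10: P(10, 18) = 1242 and P(10, 19) = 1387; 1275 is not s-gonal.
s = 11: P(11, 17) = 1241 and P(11, 18) = 1395; 1275 is not s-gonal.
Hits: s ∈ {3} → 1.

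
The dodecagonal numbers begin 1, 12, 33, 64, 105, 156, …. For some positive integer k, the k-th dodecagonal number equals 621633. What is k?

Set n(5n−4) = 621633, giving 5n² − 4n − 621633 = 0.
The discriminant is 16 + 20·621633 = 12432676, and √12432676 = 3526.
So n = (4 + 3526) / 10 = 3530/10 = 353.
Check: 353·(5·353 − 4) = 621633. ✓

353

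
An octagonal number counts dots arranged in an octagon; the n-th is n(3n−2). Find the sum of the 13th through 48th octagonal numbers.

Σ i(3i−2) = 3Σi² − 2Σi over i = 13..48.
Σi = 1176 − 78 = 1098 and Σi² = 38024 − 650 = 37374.
3·37374 − 2·1098 = 109926.

109926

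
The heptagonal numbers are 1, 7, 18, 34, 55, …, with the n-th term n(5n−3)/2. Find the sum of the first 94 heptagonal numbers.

696540

Σ i(5i−3)/2 = (5Σi² − 3Σi) / 2 over i = 1..94.
Σi = 4465 and Σi² = 281295.
(5·281295 − 3·4465) / 2 = 1393080/2 = 696540.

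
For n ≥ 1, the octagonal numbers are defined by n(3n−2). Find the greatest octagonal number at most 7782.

7701

Solve n(3n−2) ≤ 7782 for integer n.
n = 51 gives 7701 ≤ 7782, while n = 52 gives 8008 > 7782; so the answer is 7701.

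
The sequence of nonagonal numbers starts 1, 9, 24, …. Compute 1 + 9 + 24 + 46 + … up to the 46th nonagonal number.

114586

Σ i(7i−5)/2 = (7Σi² − 5Σi) / 2 over i = 1..46.
Σi = 1081 and Σi² = 33511.
(7·33511 − 5·1081) / 2 = 229172/2 = 114586.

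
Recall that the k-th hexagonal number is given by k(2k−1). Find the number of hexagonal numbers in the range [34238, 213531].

196

The n-th hexagonal number is n(2n−1).
Smallest index with value ≥ 34238: n = 132 (giving 34716).
Largest index with value ≤ 213531: n = 327 (giving 213531).
Indices 132 through 327: 196 terms.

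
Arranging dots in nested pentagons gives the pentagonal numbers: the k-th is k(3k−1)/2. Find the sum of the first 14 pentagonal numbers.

Σ i(3i−1)/2 = (3Σi² − Σi) / 2 over i = 1..14.
Σi = 105 and Σi² = 1015.
(3·1015 − 1·105) / 2 = 2940/2 = 1470.

1470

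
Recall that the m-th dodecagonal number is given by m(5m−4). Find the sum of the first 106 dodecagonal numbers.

Σ i(5i−4) = 5Σi² − 4Σi over i = 1..106.
Σi = 5671 and Σi² = 402641.
5·402641 − 4·5671 = 1990521.

1990521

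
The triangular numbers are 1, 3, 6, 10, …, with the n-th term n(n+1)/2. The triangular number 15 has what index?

Set n(n+1)/2 = 15, giving n² + n − 30 = 0.
The discriminant is 1 + 8·15 = 121, and √121 = 11.
So n = (-1 + 11) / 2 = 10/2 = 5.

5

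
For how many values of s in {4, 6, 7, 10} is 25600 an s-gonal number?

s = 4: P(4, 160) = 25600. ✓
s = 6: P(6, 113) = 25425 and P(6, 114) = 25878; 25600 is not s-gonal.
s = 7: P(7, 101) = 25351 and P(7, 102) = 25857; 25600 is not s-gonal.
s = 10: P(10, 80) = 25360 and P(10, 81) = 26001; 25600 is not s-gonal.
Hits: s ∈ {4} → 1.

1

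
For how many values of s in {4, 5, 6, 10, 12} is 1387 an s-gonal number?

1

s = 4: P(4, 37) = 1369 and P(4, 38) = 1444; 1387 is not s-gonal.
s = 5: P(5, 30) = 1335 and P(5, 31) = 1426; 1387 is not s-gonal.
s = 6: P(6, 26) = 1326 and P(6, 27) = 1431; 1387 is not s-gonal.
s = 10: P(10, 19) = 1387. ✓
s = 12: P(12, 17) = 1377 and P(12, 18) = 1548; 1387 is not s-gonal.
Hits: s ∈ {10} → 1.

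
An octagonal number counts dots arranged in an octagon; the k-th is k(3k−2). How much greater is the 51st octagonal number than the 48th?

885

51·(3·51 − 2) = 7701 and 48·(3·48 − 2) = 6816.
Difference: 7701 − 6816 = 885.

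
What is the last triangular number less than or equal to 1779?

Solve n(n+1)/2 ≤ 1779 for integer n.
n = 59 gives 1770 ≤ 1779, while n = 60 gives 1830 > 1779; so the answer is 1770.

1770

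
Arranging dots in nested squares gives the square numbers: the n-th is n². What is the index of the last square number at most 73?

8

Solve n² ≤ 73 for integer n.
n = 8 gives 64 ≤ 73, while n = 9 gives 81 > 73; so the answer is index 8.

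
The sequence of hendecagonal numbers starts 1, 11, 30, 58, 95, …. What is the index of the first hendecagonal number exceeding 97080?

Solve n(9n−7)/2 > 97080 for integer n.
The largest n with value ≤ 97080 is 147 (since 96726 ≤ 97080 < 98050), so the first above is n = 148, value 98050.

148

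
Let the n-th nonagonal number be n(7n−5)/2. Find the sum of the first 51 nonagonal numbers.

Σ i(7i−5)/2 = (7Σi² − 5Σi) / 2 over i = 1..51.
Σi = 1326 and Σi² = 45526.
(7·45526 − 5·1326) / 2 = 312052/2 = 156026.

156026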